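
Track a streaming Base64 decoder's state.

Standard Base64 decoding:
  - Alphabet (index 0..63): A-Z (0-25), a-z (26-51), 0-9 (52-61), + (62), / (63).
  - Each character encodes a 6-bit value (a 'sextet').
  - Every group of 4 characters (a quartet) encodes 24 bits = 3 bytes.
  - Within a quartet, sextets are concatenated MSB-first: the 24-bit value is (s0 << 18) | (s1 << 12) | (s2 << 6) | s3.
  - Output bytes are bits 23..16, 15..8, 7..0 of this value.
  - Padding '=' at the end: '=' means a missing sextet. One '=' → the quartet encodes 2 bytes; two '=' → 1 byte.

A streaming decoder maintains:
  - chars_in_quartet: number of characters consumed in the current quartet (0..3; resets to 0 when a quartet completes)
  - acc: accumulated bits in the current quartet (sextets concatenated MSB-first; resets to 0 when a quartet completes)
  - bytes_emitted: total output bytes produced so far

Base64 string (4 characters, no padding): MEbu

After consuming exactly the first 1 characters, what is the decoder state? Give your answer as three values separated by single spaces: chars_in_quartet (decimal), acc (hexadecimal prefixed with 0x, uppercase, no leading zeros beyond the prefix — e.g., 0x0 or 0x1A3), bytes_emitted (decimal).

After char 0 ('M'=12): chars_in_quartet=1 acc=0xC bytes_emitted=0

Answer: 1 0xC 0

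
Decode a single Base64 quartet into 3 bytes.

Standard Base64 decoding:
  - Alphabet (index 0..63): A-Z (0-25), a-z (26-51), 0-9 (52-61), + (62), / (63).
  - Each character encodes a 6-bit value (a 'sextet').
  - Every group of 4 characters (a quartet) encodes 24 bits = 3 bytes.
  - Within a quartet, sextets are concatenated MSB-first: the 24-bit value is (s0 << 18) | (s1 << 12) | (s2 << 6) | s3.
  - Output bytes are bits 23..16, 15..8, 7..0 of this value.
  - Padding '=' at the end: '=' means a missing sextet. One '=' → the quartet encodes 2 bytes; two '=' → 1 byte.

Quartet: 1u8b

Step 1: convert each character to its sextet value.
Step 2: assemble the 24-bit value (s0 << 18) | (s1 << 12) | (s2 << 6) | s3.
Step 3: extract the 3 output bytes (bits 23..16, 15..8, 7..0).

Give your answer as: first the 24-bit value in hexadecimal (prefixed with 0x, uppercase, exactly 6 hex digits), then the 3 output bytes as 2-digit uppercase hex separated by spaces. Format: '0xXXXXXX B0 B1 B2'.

Sextets: 1=53, u=46, 8=60, b=27
24-bit: (53<<18) | (46<<12) | (60<<6) | 27
      = 0xD40000 | 0x02E000 | 0x000F00 | 0x00001B
      = 0xD6EF1B
Bytes: (v>>16)&0xFF=D6, (v>>8)&0xFF=EF, v&0xFF=1B

Answer: 0xD6EF1B D6 EF 1B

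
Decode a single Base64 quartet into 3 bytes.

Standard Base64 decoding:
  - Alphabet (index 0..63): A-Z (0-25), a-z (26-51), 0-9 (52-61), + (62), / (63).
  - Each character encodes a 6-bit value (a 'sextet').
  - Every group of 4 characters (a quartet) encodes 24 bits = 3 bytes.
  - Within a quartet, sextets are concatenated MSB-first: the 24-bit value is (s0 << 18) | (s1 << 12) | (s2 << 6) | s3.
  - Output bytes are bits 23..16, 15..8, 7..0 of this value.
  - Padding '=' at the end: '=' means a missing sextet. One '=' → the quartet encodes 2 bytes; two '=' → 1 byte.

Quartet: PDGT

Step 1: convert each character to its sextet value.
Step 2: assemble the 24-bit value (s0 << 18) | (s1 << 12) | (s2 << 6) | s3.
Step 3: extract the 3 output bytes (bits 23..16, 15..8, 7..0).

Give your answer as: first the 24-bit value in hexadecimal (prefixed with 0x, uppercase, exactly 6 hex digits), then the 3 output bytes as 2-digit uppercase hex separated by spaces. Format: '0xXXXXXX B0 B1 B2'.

Answer: 0x3C3193 3C 31 93

Derivation:
Sextets: P=15, D=3, G=6, T=19
24-bit: (15<<18) | (3<<12) | (6<<6) | 19
      = 0x3C0000 | 0x003000 | 0x000180 | 0x000013
      = 0x3C3193
Bytes: (v>>16)&0xFF=3C, (v>>8)&0xFF=31, v&0xFF=93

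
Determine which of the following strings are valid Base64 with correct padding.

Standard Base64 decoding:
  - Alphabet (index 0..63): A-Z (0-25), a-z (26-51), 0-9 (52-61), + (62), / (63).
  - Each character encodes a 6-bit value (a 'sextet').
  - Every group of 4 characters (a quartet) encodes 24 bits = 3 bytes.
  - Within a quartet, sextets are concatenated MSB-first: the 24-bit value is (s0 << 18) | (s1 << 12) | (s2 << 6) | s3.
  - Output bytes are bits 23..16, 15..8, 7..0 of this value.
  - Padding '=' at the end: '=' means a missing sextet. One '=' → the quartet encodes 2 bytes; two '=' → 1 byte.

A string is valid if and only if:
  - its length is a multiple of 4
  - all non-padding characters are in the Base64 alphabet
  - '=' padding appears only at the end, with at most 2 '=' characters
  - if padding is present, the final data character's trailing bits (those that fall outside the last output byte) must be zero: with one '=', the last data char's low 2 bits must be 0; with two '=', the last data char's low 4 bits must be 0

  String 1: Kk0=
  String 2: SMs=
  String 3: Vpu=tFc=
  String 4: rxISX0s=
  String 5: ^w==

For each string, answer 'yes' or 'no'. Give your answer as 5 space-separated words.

Answer: yes yes no yes no

Derivation:
String 1: 'Kk0=' → valid
String 2: 'SMs=' → valid
String 3: 'Vpu=tFc=' → invalid (bad char(s): ['=']; '=' in middle)
String 4: 'rxISX0s=' → valid
String 5: '^w==' → invalid (bad char(s): ['^'])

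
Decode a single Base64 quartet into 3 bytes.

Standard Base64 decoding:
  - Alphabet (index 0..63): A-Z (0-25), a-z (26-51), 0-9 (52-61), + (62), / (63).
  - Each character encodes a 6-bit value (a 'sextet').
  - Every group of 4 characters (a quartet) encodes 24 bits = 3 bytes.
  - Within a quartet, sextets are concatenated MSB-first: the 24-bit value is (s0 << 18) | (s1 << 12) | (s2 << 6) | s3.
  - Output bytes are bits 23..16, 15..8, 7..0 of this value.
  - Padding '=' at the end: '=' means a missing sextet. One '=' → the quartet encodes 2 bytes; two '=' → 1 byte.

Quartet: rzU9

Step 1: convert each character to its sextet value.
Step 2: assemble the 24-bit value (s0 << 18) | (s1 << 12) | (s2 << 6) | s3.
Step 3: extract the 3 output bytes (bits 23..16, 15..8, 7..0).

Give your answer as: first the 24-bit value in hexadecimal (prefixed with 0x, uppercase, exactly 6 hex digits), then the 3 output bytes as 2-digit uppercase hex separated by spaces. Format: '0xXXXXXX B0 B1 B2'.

Sextets: r=43, z=51, U=20, 9=61
24-bit: (43<<18) | (51<<12) | (20<<6) | 61
      = 0xAC0000 | 0x033000 | 0x000500 | 0x00003D
      = 0xAF353D
Bytes: (v>>16)&0xFF=AF, (v>>8)&0xFF=35, v&0xFF=3D

Answer: 0xAF353D AF 35 3D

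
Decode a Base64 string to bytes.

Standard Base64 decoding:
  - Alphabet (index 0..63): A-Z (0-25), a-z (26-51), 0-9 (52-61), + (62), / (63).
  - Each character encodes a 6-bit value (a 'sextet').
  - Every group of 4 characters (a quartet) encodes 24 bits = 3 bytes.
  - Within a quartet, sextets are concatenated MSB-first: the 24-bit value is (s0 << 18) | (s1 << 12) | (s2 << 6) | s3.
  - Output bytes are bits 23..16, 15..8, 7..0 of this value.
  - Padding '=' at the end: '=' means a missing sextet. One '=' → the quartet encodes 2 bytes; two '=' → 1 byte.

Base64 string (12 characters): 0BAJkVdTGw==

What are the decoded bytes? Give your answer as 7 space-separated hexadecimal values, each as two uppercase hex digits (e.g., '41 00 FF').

Answer: D0 10 09 91 57 53 1B

Derivation:
After char 0 ('0'=52): chars_in_quartet=1 acc=0x34 bytes_emitted=0
After char 1 ('B'=1): chars_in_quartet=2 acc=0xD01 bytes_emitted=0
After char 2 ('A'=0): chars_in_quartet=3 acc=0x34040 bytes_emitted=0
After char 3 ('J'=9): chars_in_quartet=4 acc=0xD01009 -> emit D0 10 09, reset; bytes_emitted=3
After char 4 ('k'=36): chars_in_quartet=1 acc=0x24 bytes_emitted=3
After char 5 ('V'=21): chars_in_quartet=2 acc=0x915 bytes_emitted=3
After char 6 ('d'=29): chars_in_quartet=3 acc=0x2455D bytes_emitted=3
After char 7 ('T'=19): chars_in_quartet=4 acc=0x915753 -> emit 91 57 53, reset; bytes_emitted=6
After char 8 ('G'=6): chars_in_quartet=1 acc=0x6 bytes_emitted=6
After char 9 ('w'=48): chars_in_quartet=2 acc=0x1B0 bytes_emitted=6
Padding '==': partial quartet acc=0x1B0 -> emit 1B; bytes_emitted=7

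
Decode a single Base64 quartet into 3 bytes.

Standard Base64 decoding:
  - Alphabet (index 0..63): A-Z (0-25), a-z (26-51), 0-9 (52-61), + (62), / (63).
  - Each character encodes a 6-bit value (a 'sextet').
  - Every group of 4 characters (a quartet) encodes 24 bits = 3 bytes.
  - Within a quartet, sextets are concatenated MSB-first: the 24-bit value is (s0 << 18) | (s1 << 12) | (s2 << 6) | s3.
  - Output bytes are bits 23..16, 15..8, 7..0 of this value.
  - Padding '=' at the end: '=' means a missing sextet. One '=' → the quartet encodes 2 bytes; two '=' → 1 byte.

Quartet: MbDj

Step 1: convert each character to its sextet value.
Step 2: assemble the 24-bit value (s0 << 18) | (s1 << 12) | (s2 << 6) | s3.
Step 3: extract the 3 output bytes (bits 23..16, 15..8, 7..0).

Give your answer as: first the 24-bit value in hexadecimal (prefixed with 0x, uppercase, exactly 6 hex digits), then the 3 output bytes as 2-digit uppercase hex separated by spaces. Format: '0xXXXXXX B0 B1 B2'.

Answer: 0x31B0E3 31 B0 E3

Derivation:
Sextets: M=12, b=27, D=3, j=35
24-bit: (12<<18) | (27<<12) | (3<<6) | 35
      = 0x300000 | 0x01B000 | 0x0000C0 | 0x000023
      = 0x31B0E3
Bytes: (v>>16)&0xFF=31, (v>>8)&0xFF=B0, v&0xFF=E3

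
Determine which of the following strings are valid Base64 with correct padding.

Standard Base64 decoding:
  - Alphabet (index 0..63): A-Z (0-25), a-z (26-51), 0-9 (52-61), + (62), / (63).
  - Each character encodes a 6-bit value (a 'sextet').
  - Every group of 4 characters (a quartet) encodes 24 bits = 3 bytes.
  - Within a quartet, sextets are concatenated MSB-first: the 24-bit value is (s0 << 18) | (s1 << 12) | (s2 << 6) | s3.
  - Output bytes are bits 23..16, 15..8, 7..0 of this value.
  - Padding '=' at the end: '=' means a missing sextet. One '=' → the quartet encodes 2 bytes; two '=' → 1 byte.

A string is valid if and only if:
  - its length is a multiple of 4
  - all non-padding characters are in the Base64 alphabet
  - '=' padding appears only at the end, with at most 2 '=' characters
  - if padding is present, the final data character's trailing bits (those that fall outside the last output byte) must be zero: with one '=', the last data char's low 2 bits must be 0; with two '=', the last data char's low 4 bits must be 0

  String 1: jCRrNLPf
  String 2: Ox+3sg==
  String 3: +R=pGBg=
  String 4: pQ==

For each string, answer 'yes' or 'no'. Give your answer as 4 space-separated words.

Answer: yes yes no yes

Derivation:
String 1: 'jCRrNLPf' → valid
String 2: 'Ox+3sg==' → valid
String 3: '+R=pGBg=' → invalid (bad char(s): ['=']; '=' in middle)
String 4: 'pQ==' → valid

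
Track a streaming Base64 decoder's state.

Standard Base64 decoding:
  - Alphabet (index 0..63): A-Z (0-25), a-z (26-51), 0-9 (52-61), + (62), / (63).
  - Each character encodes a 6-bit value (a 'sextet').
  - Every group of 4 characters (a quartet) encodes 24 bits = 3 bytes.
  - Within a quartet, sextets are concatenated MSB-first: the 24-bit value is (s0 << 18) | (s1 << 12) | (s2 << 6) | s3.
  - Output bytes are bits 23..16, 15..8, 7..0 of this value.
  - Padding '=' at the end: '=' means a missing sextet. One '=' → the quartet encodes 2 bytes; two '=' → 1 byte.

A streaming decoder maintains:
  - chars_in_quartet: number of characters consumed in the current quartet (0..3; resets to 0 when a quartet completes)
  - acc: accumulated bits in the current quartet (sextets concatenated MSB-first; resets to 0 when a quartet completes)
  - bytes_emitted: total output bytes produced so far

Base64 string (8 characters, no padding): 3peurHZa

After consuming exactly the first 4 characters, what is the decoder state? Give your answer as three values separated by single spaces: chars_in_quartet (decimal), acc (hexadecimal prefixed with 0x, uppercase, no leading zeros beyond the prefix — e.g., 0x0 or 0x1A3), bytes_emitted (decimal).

After char 0 ('3'=55): chars_in_quartet=1 acc=0x37 bytes_emitted=0
After char 1 ('p'=41): chars_in_quartet=2 acc=0xDE9 bytes_emitted=0
After char 2 ('e'=30): chars_in_quartet=3 acc=0x37A5E bytes_emitted=0
After char 3 ('u'=46): chars_in_quartet=4 acc=0xDE97AE -> emit DE 97 AE, reset; bytes_emitted=3

Answer: 0 0x0 3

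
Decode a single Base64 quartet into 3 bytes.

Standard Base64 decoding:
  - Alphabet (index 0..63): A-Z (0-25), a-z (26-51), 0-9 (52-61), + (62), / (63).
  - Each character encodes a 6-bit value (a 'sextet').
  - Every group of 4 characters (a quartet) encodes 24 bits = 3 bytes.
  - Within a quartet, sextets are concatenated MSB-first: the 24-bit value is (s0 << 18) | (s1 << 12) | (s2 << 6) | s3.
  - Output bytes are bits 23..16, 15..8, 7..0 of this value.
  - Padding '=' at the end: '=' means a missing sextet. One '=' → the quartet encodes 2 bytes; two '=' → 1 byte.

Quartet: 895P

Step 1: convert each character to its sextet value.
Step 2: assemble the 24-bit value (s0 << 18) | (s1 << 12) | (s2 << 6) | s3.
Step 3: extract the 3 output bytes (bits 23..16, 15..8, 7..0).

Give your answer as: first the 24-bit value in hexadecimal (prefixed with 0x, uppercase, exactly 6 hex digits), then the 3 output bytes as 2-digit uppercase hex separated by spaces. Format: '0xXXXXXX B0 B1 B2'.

Answer: 0xF3DE4F F3 DE 4F

Derivation:
Sextets: 8=60, 9=61, 5=57, P=15
24-bit: (60<<18) | (61<<12) | (57<<6) | 15
      = 0xF00000 | 0x03D000 | 0x000E40 | 0x00000F
      = 0xF3DE4F
Bytes: (v>>16)&0xFF=F3, (v>>8)&0xFF=DE, v&0xFF=4F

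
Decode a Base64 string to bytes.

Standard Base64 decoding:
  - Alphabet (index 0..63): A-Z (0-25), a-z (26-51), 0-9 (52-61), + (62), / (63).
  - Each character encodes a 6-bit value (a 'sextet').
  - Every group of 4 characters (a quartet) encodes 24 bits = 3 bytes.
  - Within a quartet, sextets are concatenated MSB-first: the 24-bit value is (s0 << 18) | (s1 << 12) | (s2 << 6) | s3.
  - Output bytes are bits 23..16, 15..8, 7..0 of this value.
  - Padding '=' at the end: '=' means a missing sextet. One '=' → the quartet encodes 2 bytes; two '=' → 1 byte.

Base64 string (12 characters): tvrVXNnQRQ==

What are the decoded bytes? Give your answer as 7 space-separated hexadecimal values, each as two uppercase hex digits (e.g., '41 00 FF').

After char 0 ('t'=45): chars_in_quartet=1 acc=0x2D bytes_emitted=0
After char 1 ('v'=47): chars_in_quartet=2 acc=0xB6F bytes_emitted=0
After char 2 ('r'=43): chars_in_quartet=3 acc=0x2DBEB bytes_emitted=0
After char 3 ('V'=21): chars_in_quartet=4 acc=0xB6FAD5 -> emit B6 FA D5, reset; bytes_emitted=3
After char 4 ('X'=23): chars_in_quartet=1 acc=0x17 bytes_emitted=3
After char 5 ('N'=13): chars_in_quartet=2 acc=0x5CD bytes_emitted=3
After char 6 ('n'=39): chars_in_quartet=3 acc=0x17367 bytes_emitted=3
After char 7 ('Q'=16): chars_in_quartet=4 acc=0x5CD9D0 -> emit 5C D9 D0, reset; bytes_emitted=6
After char 8 ('R'=17): chars_in_quartet=1 acc=0x11 bytes_emitted=6
After char 9 ('Q'=16): chars_in_quartet=2 acc=0x450 bytes_emitted=6
Padding '==': partial quartet acc=0x450 -> emit 45; bytes_emitted=7

Answer: B6 FA D5 5C D9 D0 45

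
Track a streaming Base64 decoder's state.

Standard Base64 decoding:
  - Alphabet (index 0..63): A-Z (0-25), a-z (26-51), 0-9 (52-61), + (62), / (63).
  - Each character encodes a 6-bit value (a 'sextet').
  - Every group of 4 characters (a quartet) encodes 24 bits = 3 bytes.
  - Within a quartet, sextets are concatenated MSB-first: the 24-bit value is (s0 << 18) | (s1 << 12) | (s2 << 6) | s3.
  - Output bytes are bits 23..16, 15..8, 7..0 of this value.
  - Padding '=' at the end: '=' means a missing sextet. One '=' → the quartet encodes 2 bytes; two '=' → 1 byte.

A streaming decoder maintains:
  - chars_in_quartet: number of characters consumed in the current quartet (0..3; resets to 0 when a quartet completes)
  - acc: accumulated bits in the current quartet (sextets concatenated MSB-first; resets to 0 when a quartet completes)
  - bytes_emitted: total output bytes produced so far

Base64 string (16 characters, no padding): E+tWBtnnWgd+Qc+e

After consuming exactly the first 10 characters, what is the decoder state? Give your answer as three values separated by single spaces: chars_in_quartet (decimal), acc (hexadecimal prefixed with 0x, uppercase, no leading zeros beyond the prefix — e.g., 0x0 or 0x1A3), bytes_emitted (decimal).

After char 0 ('E'=4): chars_in_quartet=1 acc=0x4 bytes_emitted=0
After char 1 ('+'=62): chars_in_quartet=2 acc=0x13E bytes_emitted=0
After char 2 ('t'=45): chars_in_quartet=3 acc=0x4FAD bytes_emitted=0
After char 3 ('W'=22): chars_in_quartet=4 acc=0x13EB56 -> emit 13 EB 56, reset; bytes_emitted=3
After char 4 ('B'=1): chars_in_quartet=1 acc=0x1 bytes_emitted=3
After char 5 ('t'=45): chars_in_quartet=2 acc=0x6D bytes_emitted=3
After char 6 ('n'=39): chars_in_quartet=3 acc=0x1B67 bytes_emitted=3
After char 7 ('n'=39): chars_in_quartet=4 acc=0x6D9E7 -> emit 06 D9 E7, reset; bytes_emitted=6
After char 8 ('W'=22): chars_in_quartet=1 acc=0x16 bytes_emitted=6
After char 9 ('g'=32): chars_in_quartet=2 acc=0x5A0 bytes_emitted=6

Answer: 2 0x5A0 6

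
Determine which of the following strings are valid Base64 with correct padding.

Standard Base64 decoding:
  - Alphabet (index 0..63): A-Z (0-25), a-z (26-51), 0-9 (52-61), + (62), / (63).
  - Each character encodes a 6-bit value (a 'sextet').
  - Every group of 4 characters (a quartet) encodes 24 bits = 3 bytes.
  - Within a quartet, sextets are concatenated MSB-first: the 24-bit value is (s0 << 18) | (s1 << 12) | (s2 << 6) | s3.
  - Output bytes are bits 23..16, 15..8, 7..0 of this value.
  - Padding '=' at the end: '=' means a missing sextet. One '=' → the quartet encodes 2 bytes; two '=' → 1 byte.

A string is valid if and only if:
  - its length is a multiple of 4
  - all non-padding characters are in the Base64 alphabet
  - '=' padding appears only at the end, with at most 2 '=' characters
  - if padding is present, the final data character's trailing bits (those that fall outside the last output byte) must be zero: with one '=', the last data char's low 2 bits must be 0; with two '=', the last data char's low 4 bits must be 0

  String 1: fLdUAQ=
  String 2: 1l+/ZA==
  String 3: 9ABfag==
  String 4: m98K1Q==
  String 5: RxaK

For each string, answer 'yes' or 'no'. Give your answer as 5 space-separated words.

String 1: 'fLdUAQ=' → invalid (len=7 not mult of 4)
String 2: '1l+/ZA==' → valid
String 3: '9ABfag==' → valid
String 4: 'm98K1Q==' → valid
String 5: 'RxaK' → valid

Answer: no yes yes yes yes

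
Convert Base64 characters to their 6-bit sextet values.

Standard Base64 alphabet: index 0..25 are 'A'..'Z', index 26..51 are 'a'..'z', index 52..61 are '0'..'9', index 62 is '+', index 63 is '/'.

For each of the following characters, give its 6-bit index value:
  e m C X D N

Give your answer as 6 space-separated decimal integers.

Answer: 30 38 2 23 3 13

Derivation:
'e': a..z range, 26 + ord('e') − ord('a') = 30
'm': a..z range, 26 + ord('m') − ord('a') = 38
'C': A..Z range, ord('C') − ord('A') = 2
'X': A..Z range, ord('X') − ord('A') = 23
'D': A..Z range, ord('D') − ord('A') = 3
'N': A..Z range, ord('N') − ord('A') = 13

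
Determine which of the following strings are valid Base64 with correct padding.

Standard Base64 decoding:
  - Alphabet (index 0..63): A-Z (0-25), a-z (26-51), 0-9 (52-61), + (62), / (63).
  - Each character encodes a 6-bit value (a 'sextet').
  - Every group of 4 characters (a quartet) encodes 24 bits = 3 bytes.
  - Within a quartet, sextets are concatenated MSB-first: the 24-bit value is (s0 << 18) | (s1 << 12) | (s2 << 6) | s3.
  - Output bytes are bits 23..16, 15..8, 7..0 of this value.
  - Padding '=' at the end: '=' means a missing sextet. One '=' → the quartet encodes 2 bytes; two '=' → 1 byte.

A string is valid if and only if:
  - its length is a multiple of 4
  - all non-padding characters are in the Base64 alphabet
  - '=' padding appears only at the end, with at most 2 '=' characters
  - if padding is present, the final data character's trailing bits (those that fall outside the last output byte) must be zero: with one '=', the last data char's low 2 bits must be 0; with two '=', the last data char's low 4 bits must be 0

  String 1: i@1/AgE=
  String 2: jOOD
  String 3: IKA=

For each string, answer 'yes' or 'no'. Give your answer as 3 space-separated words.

Answer: no yes yes

Derivation:
String 1: 'i@1/AgE=' → invalid (bad char(s): ['@'])
String 2: 'jOOD' → valid
String 3: 'IKA=' → valid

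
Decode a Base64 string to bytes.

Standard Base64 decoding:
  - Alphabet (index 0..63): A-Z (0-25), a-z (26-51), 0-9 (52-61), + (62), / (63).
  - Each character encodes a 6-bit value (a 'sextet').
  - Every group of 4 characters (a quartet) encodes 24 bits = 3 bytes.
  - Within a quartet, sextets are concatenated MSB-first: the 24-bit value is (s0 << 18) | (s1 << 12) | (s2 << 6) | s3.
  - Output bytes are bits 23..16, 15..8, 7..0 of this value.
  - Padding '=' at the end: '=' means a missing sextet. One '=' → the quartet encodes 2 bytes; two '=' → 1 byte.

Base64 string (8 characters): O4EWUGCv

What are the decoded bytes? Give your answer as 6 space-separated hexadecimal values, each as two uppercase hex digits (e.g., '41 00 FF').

Answer: 3B 81 16 50 60 AF

Derivation:
After char 0 ('O'=14): chars_in_quartet=1 acc=0xE bytes_emitted=0
After char 1 ('4'=56): chars_in_quartet=2 acc=0x3B8 bytes_emitted=0
After char 2 ('E'=4): chars_in_quartet=3 acc=0xEE04 bytes_emitted=0
After char 3 ('W'=22): chars_in_quartet=4 acc=0x3B8116 -> emit 3B 81 16, reset; bytes_emitted=3
After char 4 ('U'=20): chars_in_quartet=1 acc=0x14 bytes_emitted=3
After char 5 ('G'=6): chars_in_quartet=2 acc=0x506 bytes_emitted=3
After char 6 ('C'=2): chars_in_quartet=3 acc=0x14182 bytes_emitted=3
After char 7 ('v'=47): chars_in_quartet=4 acc=0x5060AF -> emit 50 60 AF, reset; bytes_emitted=6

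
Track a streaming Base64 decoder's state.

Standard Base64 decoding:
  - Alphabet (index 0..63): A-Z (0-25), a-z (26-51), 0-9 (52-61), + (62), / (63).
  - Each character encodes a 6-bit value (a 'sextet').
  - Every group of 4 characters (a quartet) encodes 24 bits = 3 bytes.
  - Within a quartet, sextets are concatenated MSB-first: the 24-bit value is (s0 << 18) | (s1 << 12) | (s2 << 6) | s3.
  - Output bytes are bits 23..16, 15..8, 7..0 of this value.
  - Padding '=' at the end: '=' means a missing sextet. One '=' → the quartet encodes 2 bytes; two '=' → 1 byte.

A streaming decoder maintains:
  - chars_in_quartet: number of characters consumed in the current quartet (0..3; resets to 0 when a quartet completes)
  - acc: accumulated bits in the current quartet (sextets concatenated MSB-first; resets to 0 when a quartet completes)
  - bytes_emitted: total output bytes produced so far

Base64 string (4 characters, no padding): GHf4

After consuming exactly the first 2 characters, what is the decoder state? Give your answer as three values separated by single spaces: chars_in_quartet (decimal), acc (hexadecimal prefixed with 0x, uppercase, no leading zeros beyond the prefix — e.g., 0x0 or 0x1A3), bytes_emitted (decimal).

Answer: 2 0x187 0

Derivation:
After char 0 ('G'=6): chars_in_quartet=1 acc=0x6 bytes_emitted=0
After char 1 ('H'=7): chars_in_quartet=2 acc=0x187 bytes_emitted=0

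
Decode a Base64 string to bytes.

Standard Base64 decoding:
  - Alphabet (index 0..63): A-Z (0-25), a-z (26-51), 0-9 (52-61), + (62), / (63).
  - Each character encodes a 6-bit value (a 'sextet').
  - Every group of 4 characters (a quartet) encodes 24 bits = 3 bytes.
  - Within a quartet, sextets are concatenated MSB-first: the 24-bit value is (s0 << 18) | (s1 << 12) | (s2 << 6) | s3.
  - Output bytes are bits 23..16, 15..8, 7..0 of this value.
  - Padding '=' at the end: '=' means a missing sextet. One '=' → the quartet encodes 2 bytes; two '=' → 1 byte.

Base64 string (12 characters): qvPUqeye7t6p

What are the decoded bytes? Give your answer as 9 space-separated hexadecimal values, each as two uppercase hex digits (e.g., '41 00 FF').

Answer: AA F3 D4 A9 EC 9E EE DE A9

Derivation:
After char 0 ('q'=42): chars_in_quartet=1 acc=0x2A bytes_emitted=0
After char 1 ('v'=47): chars_in_quartet=2 acc=0xAAF bytes_emitted=0
After char 2 ('P'=15): chars_in_quartet=3 acc=0x2ABCF bytes_emitted=0
After char 3 ('U'=20): chars_in_quartet=4 acc=0xAAF3D4 -> emit AA F3 D4, reset; bytes_emitted=3
After char 4 ('q'=42): chars_in_quartet=1 acc=0x2A bytes_emitted=3
After char 5 ('e'=30): chars_in_quartet=2 acc=0xA9E bytes_emitted=3
After char 6 ('y'=50): chars_in_quartet=3 acc=0x2A7B2 bytes_emitted=3
After char 7 ('e'=30): chars_in_quartet=4 acc=0xA9EC9E -> emit A9 EC 9E, reset; bytes_emitted=6
After char 8 ('7'=59): chars_in_quartet=1 acc=0x3B bytes_emitted=6
After char 9 ('t'=45): chars_in_quartet=2 acc=0xEED bytes_emitted=6
After char 10 ('6'=58): chars_in_quartet=3 acc=0x3BB7A bytes_emitted=6
After char 11 ('p'=41): chars_in_quartet=4 acc=0xEEDEA9 -> emit EE DE A9, reset; bytes_emitted=9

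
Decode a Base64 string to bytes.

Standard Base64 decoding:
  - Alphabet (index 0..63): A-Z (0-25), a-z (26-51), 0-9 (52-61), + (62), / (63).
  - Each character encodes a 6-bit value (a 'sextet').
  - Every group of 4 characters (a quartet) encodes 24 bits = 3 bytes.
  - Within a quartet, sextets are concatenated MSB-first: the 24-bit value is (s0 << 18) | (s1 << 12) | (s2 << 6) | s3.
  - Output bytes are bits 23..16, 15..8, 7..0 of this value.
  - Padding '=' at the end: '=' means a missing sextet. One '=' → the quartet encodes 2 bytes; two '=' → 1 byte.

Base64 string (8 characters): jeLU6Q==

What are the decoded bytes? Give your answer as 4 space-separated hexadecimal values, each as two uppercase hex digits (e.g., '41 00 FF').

Answer: 8D E2 D4 E9

Derivation:
After char 0 ('j'=35): chars_in_quartet=1 acc=0x23 bytes_emitted=0
After char 1 ('e'=30): chars_in_quartet=2 acc=0x8DE bytes_emitted=0
After char 2 ('L'=11): chars_in_quartet=3 acc=0x2378B bytes_emitted=0
After char 3 ('U'=20): chars_in_quartet=4 acc=0x8DE2D4 -> emit 8D E2 D4, reset; bytes_emitted=3
After char 4 ('6'=58): chars_in_quartet=1 acc=0x3A bytes_emitted=3
After char 5 ('Q'=16): chars_in_quartet=2 acc=0xE90 bytes_emitted=3
Padding '==': partial quartet acc=0xE90 -> emit E9; bytes_emitted=4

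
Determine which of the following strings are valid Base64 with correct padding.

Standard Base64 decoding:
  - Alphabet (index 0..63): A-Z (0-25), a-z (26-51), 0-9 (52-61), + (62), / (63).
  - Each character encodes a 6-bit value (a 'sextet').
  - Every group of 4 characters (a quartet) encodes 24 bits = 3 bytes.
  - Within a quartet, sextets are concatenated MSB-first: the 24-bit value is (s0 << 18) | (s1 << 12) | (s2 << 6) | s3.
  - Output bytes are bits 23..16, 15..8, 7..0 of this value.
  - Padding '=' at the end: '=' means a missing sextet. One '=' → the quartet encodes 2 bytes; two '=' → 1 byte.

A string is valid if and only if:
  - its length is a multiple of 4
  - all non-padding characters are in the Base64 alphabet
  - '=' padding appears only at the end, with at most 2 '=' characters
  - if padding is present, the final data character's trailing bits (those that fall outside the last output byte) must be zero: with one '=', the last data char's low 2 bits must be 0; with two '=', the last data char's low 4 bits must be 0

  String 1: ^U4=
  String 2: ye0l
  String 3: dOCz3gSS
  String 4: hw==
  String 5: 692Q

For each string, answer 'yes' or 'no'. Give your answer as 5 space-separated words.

String 1: '^U4=' → invalid (bad char(s): ['^'])
String 2: 'ye0l' → valid
String 3: 'dOCz3gSS' → valid
String 4: 'hw==' → valid
String 5: '692Q' → valid

Answer: no yes yes yes yes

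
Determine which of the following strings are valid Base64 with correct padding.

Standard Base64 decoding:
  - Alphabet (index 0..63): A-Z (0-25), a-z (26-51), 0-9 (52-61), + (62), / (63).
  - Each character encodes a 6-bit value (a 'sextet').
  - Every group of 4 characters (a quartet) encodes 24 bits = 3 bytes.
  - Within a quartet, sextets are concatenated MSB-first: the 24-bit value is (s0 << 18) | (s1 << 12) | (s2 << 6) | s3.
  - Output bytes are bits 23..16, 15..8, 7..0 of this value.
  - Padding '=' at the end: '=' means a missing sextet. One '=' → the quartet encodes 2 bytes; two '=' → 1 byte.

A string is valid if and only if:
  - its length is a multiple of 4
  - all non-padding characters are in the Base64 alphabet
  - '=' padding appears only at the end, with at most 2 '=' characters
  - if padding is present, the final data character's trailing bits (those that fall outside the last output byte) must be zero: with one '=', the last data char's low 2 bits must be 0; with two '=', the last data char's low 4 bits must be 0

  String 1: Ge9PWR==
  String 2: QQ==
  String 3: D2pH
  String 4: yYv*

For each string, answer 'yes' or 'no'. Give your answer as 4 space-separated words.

Answer: no yes yes no

Derivation:
String 1: 'Ge9PWR==' → invalid (bad trailing bits)
String 2: 'QQ==' → valid
String 3: 'D2pH' → valid
String 4: 'yYv*' → invalid (bad char(s): ['*'])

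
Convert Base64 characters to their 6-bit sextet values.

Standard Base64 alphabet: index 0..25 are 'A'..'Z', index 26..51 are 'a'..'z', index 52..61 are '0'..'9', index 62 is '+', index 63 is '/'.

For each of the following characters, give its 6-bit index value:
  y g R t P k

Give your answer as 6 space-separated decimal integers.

Answer: 50 32 17 45 15 36

Derivation:
'y': a..z range, 26 + ord('y') − ord('a') = 50
'g': a..z range, 26 + ord('g') − ord('a') = 32
'R': A..Z range, ord('R') − ord('A') = 17
't': a..z range, 26 + ord('t') − ord('a') = 45
'P': A..Z range, ord('P') − ord('A') = 15
'k': a..z range, 26 + ord('k') − ord('a') = 36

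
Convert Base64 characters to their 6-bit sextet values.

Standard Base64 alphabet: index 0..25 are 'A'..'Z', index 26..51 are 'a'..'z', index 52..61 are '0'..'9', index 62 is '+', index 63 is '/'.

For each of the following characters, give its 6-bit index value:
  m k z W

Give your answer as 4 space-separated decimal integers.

'm': a..z range, 26 + ord('m') − ord('a') = 38
'k': a..z range, 26 + ord('k') − ord('a') = 36
'z': a..z range, 26 + ord('z') − ord('a') = 51
'W': A..Z range, ord('W') − ord('A') = 22

Answer: 38 36 51 22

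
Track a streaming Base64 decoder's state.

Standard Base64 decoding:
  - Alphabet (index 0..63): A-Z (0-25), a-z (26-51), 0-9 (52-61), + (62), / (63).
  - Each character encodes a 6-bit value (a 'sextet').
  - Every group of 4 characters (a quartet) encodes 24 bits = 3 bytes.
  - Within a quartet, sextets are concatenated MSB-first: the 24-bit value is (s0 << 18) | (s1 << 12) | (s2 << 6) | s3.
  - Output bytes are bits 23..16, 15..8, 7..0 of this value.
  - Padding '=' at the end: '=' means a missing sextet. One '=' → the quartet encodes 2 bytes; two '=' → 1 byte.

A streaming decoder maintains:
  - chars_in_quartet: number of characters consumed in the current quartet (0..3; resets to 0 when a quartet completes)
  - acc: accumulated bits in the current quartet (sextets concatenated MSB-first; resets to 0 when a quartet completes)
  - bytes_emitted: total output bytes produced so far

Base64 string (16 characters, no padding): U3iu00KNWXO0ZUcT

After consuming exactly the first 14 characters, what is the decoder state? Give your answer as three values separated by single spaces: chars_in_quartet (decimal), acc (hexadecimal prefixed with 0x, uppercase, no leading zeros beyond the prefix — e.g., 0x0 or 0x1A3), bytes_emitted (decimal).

Answer: 2 0x654 9

Derivation:
After char 0 ('U'=20): chars_in_quartet=1 acc=0x14 bytes_emitted=0
After char 1 ('3'=55): chars_in_quartet=2 acc=0x537 bytes_emitted=0
After char 2 ('i'=34): chars_in_quartet=3 acc=0x14DE2 bytes_emitted=0
After char 3 ('u'=46): chars_in_quartet=4 acc=0x5378AE -> emit 53 78 AE, reset; bytes_emitted=3
After char 4 ('0'=52): chars_in_quartet=1 acc=0x34 bytes_emitted=3
After char 5 ('0'=52): chars_in_quartet=2 acc=0xD34 bytes_emitted=3
After char 6 ('K'=10): chars_in_quartet=3 acc=0x34D0A bytes_emitted=3
After char 7 ('N'=13): chars_in_quartet=4 acc=0xD3428D -> emit D3 42 8D, reset; bytes_emitted=6
After char 8 ('W'=22): chars_in_quartet=1 acc=0x16 bytes_emitted=6
After char 9 ('X'=23): chars_in_quartet=2 acc=0x597 bytes_emitted=6
After char 10 ('O'=14): chars_in_quartet=3 acc=0x165CE bytes_emitted=6
After char 11 ('0'=52): chars_in_quartet=4 acc=0x5973B4 -> emit 59 73 B4, reset; bytes_emitted=9
After char 12 ('Z'=25): chars_in_quartet=1 acc=0x19 bytes_emitted=9
After char 13 ('U'=20): chars_in_quartet=2 acc=0x654 bytes_emitted=9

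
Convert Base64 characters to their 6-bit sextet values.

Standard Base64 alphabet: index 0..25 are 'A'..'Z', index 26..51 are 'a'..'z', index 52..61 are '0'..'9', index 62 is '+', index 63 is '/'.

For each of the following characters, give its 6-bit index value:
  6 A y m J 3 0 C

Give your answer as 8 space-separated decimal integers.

'6': 0..9 range, 52 + ord('6') − ord('0') = 58
'A': A..Z range, ord('A') − ord('A') = 0
'y': a..z range, 26 + ord('y') − ord('a') = 50
'm': a..z range, 26 + ord('m') − ord('a') = 38
'J': A..Z range, ord('J') − ord('A') = 9
'3': 0..9 range, 52 + ord('3') − ord('0') = 55
'0': 0..9 range, 52 + ord('0') − ord('0') = 52
'C': A..Z range, ord('C') − ord('A') = 2

Answer: 58 0 50 38 9 55 52 2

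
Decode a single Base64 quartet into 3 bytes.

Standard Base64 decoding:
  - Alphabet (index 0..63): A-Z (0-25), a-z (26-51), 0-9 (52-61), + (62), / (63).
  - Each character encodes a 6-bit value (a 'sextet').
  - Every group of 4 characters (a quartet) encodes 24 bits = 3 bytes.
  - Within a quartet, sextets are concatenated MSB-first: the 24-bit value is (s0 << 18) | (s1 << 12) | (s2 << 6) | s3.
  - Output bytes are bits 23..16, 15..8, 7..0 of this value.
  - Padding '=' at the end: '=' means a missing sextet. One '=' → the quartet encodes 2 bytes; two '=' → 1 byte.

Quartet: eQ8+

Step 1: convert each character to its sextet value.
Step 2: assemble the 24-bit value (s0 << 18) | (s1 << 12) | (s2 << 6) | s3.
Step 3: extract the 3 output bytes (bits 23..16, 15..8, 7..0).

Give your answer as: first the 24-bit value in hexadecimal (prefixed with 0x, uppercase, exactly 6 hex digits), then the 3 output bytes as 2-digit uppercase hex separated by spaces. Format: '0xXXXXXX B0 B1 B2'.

Sextets: e=30, Q=16, 8=60, +=62
24-bit: (30<<18) | (16<<12) | (60<<6) | 62
      = 0x780000 | 0x010000 | 0x000F00 | 0x00003E
      = 0x790F3E
Bytes: (v>>16)&0xFF=79, (v>>8)&0xFF=0F, v&0xFF=3E

Answer: 0x790F3E 79 0F 3E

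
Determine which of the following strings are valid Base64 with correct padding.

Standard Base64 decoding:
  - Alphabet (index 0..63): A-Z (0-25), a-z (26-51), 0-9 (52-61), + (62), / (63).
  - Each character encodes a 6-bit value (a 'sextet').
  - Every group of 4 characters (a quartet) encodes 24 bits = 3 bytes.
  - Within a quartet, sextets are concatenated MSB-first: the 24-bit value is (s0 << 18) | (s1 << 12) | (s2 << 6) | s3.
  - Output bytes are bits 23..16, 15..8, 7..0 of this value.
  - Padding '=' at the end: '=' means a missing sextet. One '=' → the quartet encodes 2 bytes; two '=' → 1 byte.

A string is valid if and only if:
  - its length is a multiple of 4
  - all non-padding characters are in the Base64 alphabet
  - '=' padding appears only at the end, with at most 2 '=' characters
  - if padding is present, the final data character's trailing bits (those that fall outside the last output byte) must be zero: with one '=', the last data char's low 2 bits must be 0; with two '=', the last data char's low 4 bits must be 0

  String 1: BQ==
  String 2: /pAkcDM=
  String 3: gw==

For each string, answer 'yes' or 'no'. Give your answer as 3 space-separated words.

String 1: 'BQ==' → valid
String 2: '/pAkcDM=' → valid
String 3: 'gw==' → valid

Answer: yes yes yes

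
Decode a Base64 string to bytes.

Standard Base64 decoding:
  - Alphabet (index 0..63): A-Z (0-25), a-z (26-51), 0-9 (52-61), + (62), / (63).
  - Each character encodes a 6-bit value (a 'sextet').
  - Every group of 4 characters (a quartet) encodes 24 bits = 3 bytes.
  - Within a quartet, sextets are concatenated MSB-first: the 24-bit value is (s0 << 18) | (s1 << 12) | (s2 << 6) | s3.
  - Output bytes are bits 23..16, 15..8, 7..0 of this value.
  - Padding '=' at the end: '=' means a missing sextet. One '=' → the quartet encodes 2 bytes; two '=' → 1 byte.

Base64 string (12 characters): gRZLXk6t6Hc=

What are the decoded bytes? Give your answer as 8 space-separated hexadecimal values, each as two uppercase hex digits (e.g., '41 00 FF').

After char 0 ('g'=32): chars_in_quartet=1 acc=0x20 bytes_emitted=0
After char 1 ('R'=17): chars_in_quartet=2 acc=0x811 bytes_emitted=0
After char 2 ('Z'=25): chars_in_quartet=3 acc=0x20459 bytes_emitted=0
After char 3 ('L'=11): chars_in_quartet=4 acc=0x81164B -> emit 81 16 4B, reset; bytes_emitted=3
After char 4 ('X'=23): chars_in_quartet=1 acc=0x17 bytes_emitted=3
After char 5 ('k'=36): chars_in_quartet=2 acc=0x5E4 bytes_emitted=3
After char 6 ('6'=58): chars_in_quartet=3 acc=0x1793A bytes_emitted=3
After char 7 ('t'=45): chars_in_quartet=4 acc=0x5E4EAD -> emit 5E 4E AD, reset; bytes_emitted=6
After char 8 ('6'=58): chars_in_quartet=1 acc=0x3A bytes_emitted=6
After char 9 ('H'=7): chars_in_quartet=2 acc=0xE87 bytes_emitted=6
After char 10 ('c'=28): chars_in_quartet=3 acc=0x3A1DC bytes_emitted=6
Padding '=': partial quartet acc=0x3A1DC -> emit E8 77; bytes_emitted=8

Answer: 81 16 4B 5E 4E AD E8 77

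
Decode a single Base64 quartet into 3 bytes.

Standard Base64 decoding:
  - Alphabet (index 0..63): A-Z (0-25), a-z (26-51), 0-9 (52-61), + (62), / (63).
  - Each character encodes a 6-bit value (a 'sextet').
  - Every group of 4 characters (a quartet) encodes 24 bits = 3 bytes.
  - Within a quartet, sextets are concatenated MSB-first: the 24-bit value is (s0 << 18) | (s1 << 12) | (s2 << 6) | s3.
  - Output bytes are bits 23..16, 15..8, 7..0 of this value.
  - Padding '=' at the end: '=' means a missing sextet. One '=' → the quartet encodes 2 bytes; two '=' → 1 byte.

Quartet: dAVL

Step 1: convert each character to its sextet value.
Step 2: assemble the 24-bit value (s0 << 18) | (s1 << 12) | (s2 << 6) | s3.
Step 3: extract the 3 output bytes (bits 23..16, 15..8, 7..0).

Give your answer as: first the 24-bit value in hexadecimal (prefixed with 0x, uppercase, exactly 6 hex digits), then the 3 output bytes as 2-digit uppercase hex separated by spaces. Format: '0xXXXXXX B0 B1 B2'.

Answer: 0x74054B 74 05 4B

Derivation:
Sextets: d=29, A=0, V=21, L=11
24-bit: (29<<18) | (0<<12) | (21<<6) | 11
      = 0x740000 | 0x000000 | 0x000540 | 0x00000B
      = 0x74054B
Bytes: (v>>16)&0xFF=74, (v>>8)&0xFF=05, v&0xFF=4B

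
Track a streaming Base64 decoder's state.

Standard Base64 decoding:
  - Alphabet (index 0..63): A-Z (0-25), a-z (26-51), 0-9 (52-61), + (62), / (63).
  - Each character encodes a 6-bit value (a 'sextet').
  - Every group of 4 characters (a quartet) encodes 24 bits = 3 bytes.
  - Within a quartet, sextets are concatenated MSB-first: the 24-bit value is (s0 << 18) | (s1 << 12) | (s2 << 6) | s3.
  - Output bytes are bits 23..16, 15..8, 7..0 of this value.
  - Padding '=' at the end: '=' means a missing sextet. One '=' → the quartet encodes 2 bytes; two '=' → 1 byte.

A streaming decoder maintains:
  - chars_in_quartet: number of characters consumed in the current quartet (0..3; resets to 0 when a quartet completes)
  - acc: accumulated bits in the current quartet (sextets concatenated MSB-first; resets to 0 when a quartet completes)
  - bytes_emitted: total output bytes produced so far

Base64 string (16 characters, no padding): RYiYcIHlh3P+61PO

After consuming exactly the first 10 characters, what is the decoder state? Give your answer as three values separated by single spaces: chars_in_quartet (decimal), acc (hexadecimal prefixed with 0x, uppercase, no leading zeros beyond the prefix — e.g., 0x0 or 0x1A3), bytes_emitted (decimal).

After char 0 ('R'=17): chars_in_quartet=1 acc=0x11 bytes_emitted=0
After char 1 ('Y'=24): chars_in_quartet=2 acc=0x458 bytes_emitted=0
After char 2 ('i'=34): chars_in_quartet=3 acc=0x11622 bytes_emitted=0
After char 3 ('Y'=24): chars_in_quartet=4 acc=0x458898 -> emit 45 88 98, reset; bytes_emitted=3
After char 4 ('c'=28): chars_in_quartet=1 acc=0x1C bytes_emitted=3
After char 5 ('I'=8): chars_in_quartet=2 acc=0x708 bytes_emitted=3
After char 6 ('H'=7): chars_in_quartet=3 acc=0x1C207 bytes_emitted=3
After char 7 ('l'=37): chars_in_quartet=4 acc=0x7081E5 -> emit 70 81 E5, reset; bytes_emitted=6
After char 8 ('h'=33): chars_in_quartet=1 acc=0x21 bytes_emitted=6
After char 9 ('3'=55): chars_in_quartet=2 acc=0x877 bytes_emitted=6

Answer: 2 0x877 6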